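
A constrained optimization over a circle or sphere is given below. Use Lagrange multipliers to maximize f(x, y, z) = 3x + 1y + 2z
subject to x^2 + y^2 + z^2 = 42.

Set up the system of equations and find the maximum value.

Lagrange conditions: 3 = 2*lambda*x, 1 = 2*lambda*y, 2 = 2*lambda*z
So x:3 = y:1 = z:2, i.e. x = 3t, y = 1t, z = 2t
Constraint: t^2*(3^2 + 1^2 + 2^2) = 42
  t^2 * 14 = 42  =>  t = sqrt(3)
Maximum = 3*3t + 1*1t + 2*2t = 14*sqrt(3) = sqrt(588)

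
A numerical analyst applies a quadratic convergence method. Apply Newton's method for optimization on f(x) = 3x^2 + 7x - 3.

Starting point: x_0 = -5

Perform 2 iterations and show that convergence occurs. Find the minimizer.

f(x) = 3x^2 + 7x - 3, f'(x) = 6x + (7), f''(x) = 6
Step 1: f'(-5) = -23, x_1 = -5 - -23/6 = -7/6
Step 2: f'(-7/6) = 0, x_2 = -7/6 (converged)
Newton's method converges in 1 step for quadratics.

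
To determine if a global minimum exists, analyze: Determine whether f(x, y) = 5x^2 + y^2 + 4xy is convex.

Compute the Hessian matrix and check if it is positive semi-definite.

f(x,y) = 5x^2 + y^2 + 4xy
Hessian H = [[10, 4], [4, 2]]
trace(H) = 12, det(H) = 4
Eigenvalues: (12 +/- sqrt(128)) / 2 = 11.66, 0.3431
Since both eigenvalues > 0, f is convex.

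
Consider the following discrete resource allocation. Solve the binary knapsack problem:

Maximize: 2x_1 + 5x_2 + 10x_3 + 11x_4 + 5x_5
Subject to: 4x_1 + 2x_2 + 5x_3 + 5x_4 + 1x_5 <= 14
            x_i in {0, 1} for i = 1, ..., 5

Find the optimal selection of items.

Items: item 1 (v=2, w=4), item 2 (v=5, w=2), item 3 (v=10, w=5), item 4 (v=11, w=5), item 5 (v=5, w=1)
Capacity: 14
Checking all 32 subsets (w = total weight, v = total value):
  {}: w = 0, v = 0
  {1}: w = 4, v = 2
  {2}: w = 2, v = 5
  {3}: w = 5, v = 10
  {4}: w = 5, v = 11
  {5}: w = 1, v = 5
  {1, 2}: w = 6, v = 7
  {1, 3}: w = 9, v = 12
  {1, 4}: w = 9, v = 13
  {1, 5}: w = 5, v = 7
  {2, 3}: w = 7, v = 15
  {2, 4}: w = 7, v = 16
  {2, 5}: w = 3, v = 10
  {3, 4}: w = 10, v = 21
  {3, 5}: w = 6, v = 15
  {4, 5}: w = 6, v = 16
  {1, 2, 3}: w = 11, v = 17
  {1, 2, 4}: w = 11, v = 18
  {1, 2, 5}: w = 7, v = 12
  {1, 3, 4}: w = 14, v = 23
  {1, 3, 5}: w = 10, v = 17
  {1, 4, 5}: w = 10, v = 18
  {2, 3, 4}: w = 12, v = 26
  {2, 3, 5}: w = 8, v = 20
  {2, 4, 5}: w = 8, v = 21
  {3, 4, 5}: w = 11, v = 26
  {1, 2, 3, 4}: w = 16 > 14, infeasible
  {1, 2, 3, 5}: w = 12, v = 22
  {1, 2, 4, 5}: w = 12, v = 23
  {1, 3, 4, 5}: w = 15 > 14, infeasible
  {2, 3, 4, 5}: w = 13, v = 31
  {1, 2, 3, 4, 5}: w = 17 > 14, infeasible
Best feasible subset: items [2, 3, 4, 5]
Total weight: 13 <= 14, total value: 31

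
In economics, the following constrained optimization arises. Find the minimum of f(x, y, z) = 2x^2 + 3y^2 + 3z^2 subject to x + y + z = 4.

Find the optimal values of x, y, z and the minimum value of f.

Using Lagrange multipliers on f = 2x^2 + 3y^2 + 3z^2 with constraint x + y + z = 4:
Conditions: 2*2*x = lambda, 2*3*y = lambda, 2*3*z = lambda
So x = lambda/4, y = lambda/6, z = lambda/6
Substituting into constraint: lambda * (7/12) = 4
lambda = 48/7
x = 12/7, y = 8/7, z = 8/7
Minimum value = 96/7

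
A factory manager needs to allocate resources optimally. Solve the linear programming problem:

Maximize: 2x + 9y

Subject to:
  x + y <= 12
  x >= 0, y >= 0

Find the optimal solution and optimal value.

The feasible region has vertices at [(0, 0), (12, 0), (0, 12)].
Checking objective 2x + 9y at each vertex:
  (0, 0): 2*0 + 9*0 = 0
  (12, 0): 2*12 + 9*0 = 24
  (0, 12): 2*0 + 9*12 = 108
Maximum is 108 at (0, 12).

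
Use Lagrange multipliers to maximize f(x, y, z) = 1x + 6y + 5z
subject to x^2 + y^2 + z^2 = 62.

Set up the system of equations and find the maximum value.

Lagrange conditions: 1 = 2*lambda*x, 6 = 2*lambda*y, 5 = 2*lambda*z
So x:1 = y:6 = z:5, i.e. x = 1t, y = 6t, z = 5t
Constraint: t^2*(1^2 + 6^2 + 5^2) = 62
  t^2 * 62 = 62  =>  t = sqrt(1)
Maximum = 1*1t + 6*6t + 5*5t = 62*sqrt(1) = 62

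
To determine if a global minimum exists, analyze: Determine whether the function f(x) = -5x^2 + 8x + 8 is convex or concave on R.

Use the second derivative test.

f(x) = -5x^2 + 8x + 8
f'(x) = -10x + 8
f''(x) = -10
Since f''(x) = -10 < 0 for all x, f is concave on R.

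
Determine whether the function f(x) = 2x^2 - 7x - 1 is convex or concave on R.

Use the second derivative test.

f(x) = 2x^2 - 7x - 1
f'(x) = 4x - 7
f''(x) = 4
Since f''(x) = 4 > 0 for all x, f is convex on R.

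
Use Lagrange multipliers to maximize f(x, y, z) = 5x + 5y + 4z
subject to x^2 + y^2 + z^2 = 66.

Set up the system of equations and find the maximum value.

Lagrange conditions: 5 = 2*lambda*x, 5 = 2*lambda*y, 4 = 2*lambda*z
So x:5 = y:5 = z:4, i.e. x = 5t, y = 5t, z = 4t
Constraint: t^2*(5^2 + 5^2 + 4^2) = 66
  t^2 * 66 = 66  =>  t = sqrt(1)
Maximum = 5*5t + 5*5t + 4*4t = 66*sqrt(1) = 66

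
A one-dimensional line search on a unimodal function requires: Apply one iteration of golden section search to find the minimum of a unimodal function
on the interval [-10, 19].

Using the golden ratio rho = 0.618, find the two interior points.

Golden section search on [-10, 19].
Golden ratio rho = 0.618 (approx).
Interior points:
  x_1 = -10 + (1-0.618)*29 = 1.0780
  x_2 = -10 + 0.618*29 = 7.9220
Compare f(x_1) and f(x_2) to determine which subinterval to keep.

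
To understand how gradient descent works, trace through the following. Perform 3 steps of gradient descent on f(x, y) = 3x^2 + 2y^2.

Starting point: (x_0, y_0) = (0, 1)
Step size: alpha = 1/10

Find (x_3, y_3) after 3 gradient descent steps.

f(x,y) = 3x^2 + 2y^2
grad_x = 6x + 0y, grad_y = 4y + 0x
Step 1: grad = (0, 4), (0, 3/5)
Step 2: grad = (0, 12/5), (0, 9/25)
Step 3: grad = (0, 36/25), (0, 27/125)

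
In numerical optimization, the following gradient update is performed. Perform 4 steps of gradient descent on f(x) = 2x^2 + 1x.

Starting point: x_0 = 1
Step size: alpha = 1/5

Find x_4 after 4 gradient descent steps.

f(x) = 2x^2 + 1x, f'(x) = 4x + (1)
Step 1: f'(1) = 5, x_1 = 1 - 1/5 * 5 = 0
Step 2: f'(0) = 1, x_2 = 0 - 1/5 * 1 = -1/5
Step 3: f'(-1/5) = 1/5, x_3 = -1/5 - 1/5 * 1/5 = -6/25
Step 4: f'(-6/25) = 1/25, x_4 = -6/25 - 1/5 * 1/25 = -31/125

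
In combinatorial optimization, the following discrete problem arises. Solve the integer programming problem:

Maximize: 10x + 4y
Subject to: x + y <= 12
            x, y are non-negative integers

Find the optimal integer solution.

Objective: 10x + 4y, constraint: x + y <= 12
Coefficient of x is 10 >= coefficient of y is 4, so allocate the entire budget to x.
Optimal: x = 12, y = 0, value = 120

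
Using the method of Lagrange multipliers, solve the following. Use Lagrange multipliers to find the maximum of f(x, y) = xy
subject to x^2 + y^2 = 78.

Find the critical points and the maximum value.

Lagrange conditions: y = 2*lambda*x and x = 2*lambda*y
If x = 0 then y = 0, violating the constraint, so x, y != 0.
Dividing: y/x = x/y => x^2 = y^2 => y = x or y = -x
Constraint: 2x^2 = 78 => x^2 = 39 => x = +/-sqrt(39)
Critical points: (sqrt(39), sqrt(39)), (-sqrt(39), -sqrt(39)), (sqrt(39), -sqrt(39)), (-sqrt(39), sqrt(39))
  y = x:  xy = x^2 = 39  at (sqrt(39), sqrt(39)) and (-sqrt(39), -sqrt(39))
  y = -x: xy = -x^2 = -39 at (sqrt(39), -sqrt(39)) and (-sqrt(39), sqrt(39))
Maximum xy = 39 at (sqrt(39), sqrt(39)) and (-sqrt(39), -sqrt(39))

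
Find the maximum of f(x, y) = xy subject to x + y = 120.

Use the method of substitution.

Substitute y = 120 - x into f(x,y) = xy:
g(x) = x(120 - x) = 120x - x^2
g'(x) = 120 - 2x = 0  =>  x = 60
y = 120 - 60 = 60
Maximum value = 60 * 60 = 3600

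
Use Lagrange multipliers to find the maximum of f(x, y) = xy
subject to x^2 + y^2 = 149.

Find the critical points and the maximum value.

Lagrange conditions: y = 2*lambda*x and x = 2*lambda*y
If x = 0 then y = 0, violating the constraint, so x, y != 0.
Dividing: y/x = x/y => x^2 = y^2 => y = x or y = -x
Constraint: 2x^2 = 149 => x^2 = 149/2 => x = +/-sqrt(149/2)
Critical points: (sqrt(149/2), sqrt(149/2)), (-sqrt(149/2), -sqrt(149/2)), (sqrt(149/2), -sqrt(149/2)), (-sqrt(149/2), sqrt(149/2))
  y = x:  xy = x^2 = 149/2  at (sqrt(149/2), sqrt(149/2)) and (-sqrt(149/2), -sqrt(149/2))
  y = -x: xy = -x^2 = -149/2 at (sqrt(149/2), -sqrt(149/2)) and (-sqrt(149/2), sqrt(149/2))
Maximum xy = 149/2 at (sqrt(149/2), sqrt(149/2)) and (-sqrt(149/2), -sqrt(149/2))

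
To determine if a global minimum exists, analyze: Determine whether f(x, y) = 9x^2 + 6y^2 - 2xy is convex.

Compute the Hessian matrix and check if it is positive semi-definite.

f(x,y) = 9x^2 + 6y^2 - 2xy
Hessian H = [[18, -2], [-2, 12]]
trace(H) = 30, det(H) = 212
Eigenvalues: (30 +/- sqrt(52)) / 2 = 18.61, 11.39
Since both eigenvalues > 0, f is convex.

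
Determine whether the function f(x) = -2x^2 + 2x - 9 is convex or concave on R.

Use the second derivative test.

f(x) = -2x^2 + 2x - 9
f'(x) = -4x + 2
f''(x) = -4
Since f''(x) = -4 < 0 for all x, f is concave on R.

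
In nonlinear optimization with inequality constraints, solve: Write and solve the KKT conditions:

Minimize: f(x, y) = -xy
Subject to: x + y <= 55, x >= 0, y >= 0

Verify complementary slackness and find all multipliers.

Problem: min -xy s.t. x + y <= 55 (multiplier lambda), x >= 0 (mu_x), y >= 0 (mu_y)
KKT stationarity: -y + lambda - mu_x = 0, -x + lambda - mu_y = 0, with lambda, mu_x, mu_y >= 0
Complementary slackness: lambda*(x + y - 55) = 0, mu_x*x = 0, mu_y*y = 0
If lambda = 0: y = -mu_x <= 0 and x = -mu_y <= 0 force x = y = 0 with f = 0; but x = y = 55/2 is feasible with f = -3025/4 < 0, so this is not the minimum. Hence lambda > 0 and x + y = 55.
Try x > 0, y > 0 (so mu_x = mu_y = 0): y = lambda, x = lambda => x = y = lambda
x + y = 55 => 2*lambda = 55 => lambda = 55/2
x* = y* = 55/2 > 0, consistent with mu_x = mu_y = 0.
(Any feasible point with x = 0 or y = 0 has f = 0 > -3025/4, so the minimum is not on those boundaries.)
min(-xy) = -3025/4 (i.e. max xy = 3025/4)
Multipliers: lambda = 55/2, mu_x = 0, mu_y = 0
Complementary slackness: lambda*(x + y - 55) = 55/2*(55/2 + 55/2 - 55) = 0, mu_x*x = 0*55/2 = 0, mu_y*y = 0*55/2 = 0. Satisfied.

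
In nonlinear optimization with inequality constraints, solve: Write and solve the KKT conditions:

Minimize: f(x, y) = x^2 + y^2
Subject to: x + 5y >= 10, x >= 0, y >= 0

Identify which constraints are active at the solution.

KKT conditions for min x^2 + y^2 s.t. 1x + 5y >= 10, x >= 0, y >= 0:
Stationarity: 2x = mu*1 + mu_x, 2y = mu*5 + mu_y, with mu, mu_x, mu_y >= 0
Complementary slackness: mu*(x + 5y - 10) = 0, mu_x*x = 0, mu_y*y = 0
(0, 0) is infeasible (1*0 + 5*0 < 10), so if mu = 0 stationarity would force x = mu_x/2 >= 0, y = mu_y/2 >= 0 with mu_x*x = mu_y*y = 0, i.e. x = y = 0: contradiction. Hence mu > 0 and x + 5y = 10 is active.
Try x > 0, y > 0 (so mu_x = mu_y = 0): x = 1*mu/2, y = 5*mu/2
Substitute: 1*(1*mu/2) + 5*(5*mu/2) = 10
  mu*26/2 = 10 => mu = 10/13
x* = 5/13 > 0, y* = 25/13 > 0, consistent with mu_x = mu_y = 0.
f is convex and the constraints are linear, so this KKT point is the global minimum.
f* = 50/13
Active constraints: x + 5y >= 10 (holds with equality, mu = 10/13 > 0); x >= 0 and y >= 0 are inactive (mu_x = mu_y = 0).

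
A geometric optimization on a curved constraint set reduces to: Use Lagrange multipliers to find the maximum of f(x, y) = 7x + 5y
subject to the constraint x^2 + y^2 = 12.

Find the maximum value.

Set up Lagrange conditions: grad f = lambda * grad g
  7 = 2*lambda*x
  5 = 2*lambda*y
From these: x/y = 7/5, so x = 7t, y = 5t for some t.
Substitute into constraint: (7t)^2 + (5t)^2 = 12
  t^2 * 74 = 12
  t = sqrt(12/74)
Maximum = 7*x + 5*y = (7^2 + 5^2)*t = 74 * sqrt(12/74) = sqrt(888)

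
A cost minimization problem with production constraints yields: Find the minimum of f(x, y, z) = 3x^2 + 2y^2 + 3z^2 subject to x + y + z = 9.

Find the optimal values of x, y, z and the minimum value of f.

Using Lagrange multipliers on f = 3x^2 + 2y^2 + 3z^2 with constraint x + y + z = 9:
Conditions: 2*3*x = lambda, 2*2*y = lambda, 2*3*z = lambda
So x = lambda/6, y = lambda/4, z = lambda/6
Substituting into constraint: lambda * (7/12) = 9
lambda = 108/7
x = 18/7, y = 27/7, z = 18/7
Minimum value = 486/7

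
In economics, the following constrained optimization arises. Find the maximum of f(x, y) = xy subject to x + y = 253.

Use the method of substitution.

Substitute y = 253 - x into f(x,y) = xy:
g(x) = x(253 - x) = 253x - x^2
g'(x) = 253 - 2x = 0  =>  x = 253/2
y = 253 - 253/2 = 253/2
Maximum value = (253/2) * (253/2) = 64009/4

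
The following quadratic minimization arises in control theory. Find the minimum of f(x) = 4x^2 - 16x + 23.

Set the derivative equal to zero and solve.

f(x) = 4x^2 - 16x + 23
f'(x) = 8x + (-16) = 0
x = 16/8 = 2
f(2) = 7
Since f''(x) = 8 > 0, this is a minimum.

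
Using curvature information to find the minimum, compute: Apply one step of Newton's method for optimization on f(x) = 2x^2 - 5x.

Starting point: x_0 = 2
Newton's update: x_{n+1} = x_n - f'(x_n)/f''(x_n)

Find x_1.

f(x) = 2x^2 - 5x
f'(x) = 4x + (-5), f''(x) = 4
Newton step: x_1 = x_0 - f'(x_0)/f''(x_0)
f'(2) = 3
x_1 = 2 - 3/4 = 5/4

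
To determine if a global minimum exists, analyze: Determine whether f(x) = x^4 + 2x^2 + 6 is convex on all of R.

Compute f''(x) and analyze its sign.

f(x) = x^4 + 2x^2 + 6
f'(x) = 4x^3 + 4x
f''(x) = 12x^2 + 4
f''(x) = 12x^2 + 4 >= 4 > 0 for all x
Therefore, f is convex on R.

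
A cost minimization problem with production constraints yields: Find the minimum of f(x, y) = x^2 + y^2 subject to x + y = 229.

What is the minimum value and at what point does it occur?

Substitute y = 229 - x into f(x,y) = x^2 + y^2:
g(x) = x^2 + (229 - x)^2 = 2x^2 - 458x + 52441
g'(x) = 4x - 458 = 0  =>  x = 229/2
y = 229 - 229/2 = 229/2
Minimum value = (229/2)^2 + (229/2)^2 = 52441/2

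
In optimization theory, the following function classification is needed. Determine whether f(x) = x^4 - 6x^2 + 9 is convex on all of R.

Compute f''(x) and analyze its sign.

f(x) = x^4 - 6x^2 + 9
f'(x) = 4x^3 + -12x
f''(x) = 12x^2 + -12
f''(0) = -12 < 0, so not convex near x = 0
Therefore, f is not globally convex on R.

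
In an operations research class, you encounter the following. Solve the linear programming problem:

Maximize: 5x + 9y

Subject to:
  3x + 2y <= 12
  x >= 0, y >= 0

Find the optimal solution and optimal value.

The feasible region has vertices at [(0, 0), (4, 0), (0, 6)].
Checking objective 5x + 9y at each vertex:
  (0, 0): 5*0 + 9*0 = 0
  (4, 0): 5*4 + 9*0 = 20
  (0, 6): 5*0 + 9*6 = 54
Maximum is 54 at (0, 6).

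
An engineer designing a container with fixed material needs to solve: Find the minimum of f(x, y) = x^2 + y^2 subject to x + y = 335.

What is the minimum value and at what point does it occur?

Substitute y = 335 - x into f(x,y) = x^2 + y^2:
g(x) = x^2 + (335 - x)^2 = 2x^2 - 670x + 112225
g'(x) = 4x - 670 = 0  =>  x = 335/2
y = 335 - 335/2 = 335/2
Minimum value = (335/2)^2 + (335/2)^2 = 112225/2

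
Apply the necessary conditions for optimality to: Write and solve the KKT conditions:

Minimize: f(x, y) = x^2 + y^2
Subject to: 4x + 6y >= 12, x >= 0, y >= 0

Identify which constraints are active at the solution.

KKT conditions for min x^2 + y^2 s.t. 4x + 6y >= 12, x >= 0, y >= 0:
Stationarity: 2x = mu*4 + mu_x, 2y = mu*6 + mu_y, with mu, mu_x, mu_y >= 0
Complementary slackness: mu*(4x + 6y - 12) = 0, mu_x*x = 0, mu_y*y = 0
(0, 0) is infeasible (4*0 + 6*0 < 12), so if mu = 0 stationarity would force x = mu_x/2 >= 0, y = mu_y/2 >= 0 with mu_x*x = mu_y*y = 0, i.e. x = y = 0: contradiction. Hence mu > 0 and 4x + 6y = 12 is active.
Try x > 0, y > 0 (so mu_x = mu_y = 0): x = 4*mu/2, y = 6*mu/2
Substitute: 4*(4*mu/2) + 6*(6*mu/2) = 12
  mu*52/2 = 12 => mu = 6/13
x* = 12/13 > 0, y* = 18/13 > 0, consistent with mu_x = mu_y = 0.
f is convex and the constraints are linear, so this KKT point is the global minimum.
f* = 36/13
Active constraints: 4x + 6y >= 12 (holds with equality, mu = 6/13 > 0); x >= 0 and y >= 0 are inactive (mu_x = mu_y = 0).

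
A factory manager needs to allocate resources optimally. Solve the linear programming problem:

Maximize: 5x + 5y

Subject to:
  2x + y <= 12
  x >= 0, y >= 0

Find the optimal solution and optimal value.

The feasible region has vertices at [(0, 0), (6, 0), (0, 12)].
Checking objective 5x + 5y at each vertex:
  (0, 0): 5*0 + 5*0 = 0
  (6, 0): 5*6 + 5*0 = 30
  (0, 12): 5*0 + 5*12 = 60
Maximum is 60 at (0, 12).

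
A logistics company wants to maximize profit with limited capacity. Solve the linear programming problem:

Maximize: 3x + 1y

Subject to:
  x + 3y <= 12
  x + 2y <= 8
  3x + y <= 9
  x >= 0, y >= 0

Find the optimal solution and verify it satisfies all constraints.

Feasible vertices: (0, 0), (0, 4), (2, 3), (3, 0)
Objective 3x + 1y at each vertex:
  (0, 0): 0
  (0, 4): 4
  (2, 3): 9
  (3, 0): 9
Maximum is 9 at (2, 3).
Verify constraints at (x, y) = (2, 3):
  1*2 + 3*3 = 11 <= 12
  1*2 + 2*3 = 8 <= 8 (active)
  3*2 + 1*3 = 9 <= 9 (active)
  x = 2 >= 0, y = 3 >= 0. All constraints satisfied.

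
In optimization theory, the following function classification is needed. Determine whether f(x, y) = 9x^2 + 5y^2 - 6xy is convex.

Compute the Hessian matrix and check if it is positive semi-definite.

f(x,y) = 9x^2 + 5y^2 - 6xy
Hessian H = [[18, -6], [-6, 10]]
trace(H) = 28, det(H) = 144
Eigenvalues: (28 +/- sqrt(208)) / 2 = 21.21, 6.789
Since both eigenvalues > 0, f is convex.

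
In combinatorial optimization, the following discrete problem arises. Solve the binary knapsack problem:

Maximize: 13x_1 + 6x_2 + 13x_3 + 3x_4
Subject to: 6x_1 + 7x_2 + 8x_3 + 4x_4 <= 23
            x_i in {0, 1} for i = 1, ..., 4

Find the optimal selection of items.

Items: item 1 (v=13, w=6), item 2 (v=6, w=7), item 3 (v=13, w=8), item 4 (v=3, w=4)
Capacity: 23
Checking all 16 subsets (w = total weight, v = total value):
  {}: w = 0, v = 0
  {1}: w = 6, v = 13
  {2}: w = 7, v = 6
  {3}: w = 8, v = 13
  {4}: w = 4, v = 3
  {1, 2}: w = 13, v = 19
  {1, 3}: w = 14, v = 26
  {1, 4}: w = 10, v = 16
  {2, 3}: w = 15, v = 19
  {2, 4}: w = 11, v = 9
  {3, 4}: w = 12, v = 16
  {1, 2, 3}: w = 21, v = 32
  {1, 2, 4}: w = 17, v = 22
  {1, 3, 4}: w = 18, v = 29
  {2, 3, 4}: w = 19, v = 22
  {1, 2, 3, 4}: w = 25 > 23, infeasible
Best feasible subset: items [1, 2, 3]
Total weight: 21 <= 23, total value: 32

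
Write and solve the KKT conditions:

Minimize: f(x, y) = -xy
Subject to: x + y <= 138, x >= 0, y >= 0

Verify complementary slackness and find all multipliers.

Problem: min -xy s.t. x + y <= 138 (multiplier lambda), x >= 0 (mu_x), y >= 0 (mu_y)
KKT stationarity: -y + lambda - mu_x = 0, -x + lambda - mu_y = 0, with lambda, mu_x, mu_y >= 0
Complementary slackness: lambda*(x + y - 138) = 0, mu_x*x = 0, mu_y*y = 0
If lambda = 0: y = -mu_x <= 0 and x = -mu_y <= 0 force x = y = 0 with f = 0; but x = y = 69 is feasible with f = -4761 < 0, so this is not the minimum. Hence lambda > 0 and x + y = 138.
Try x > 0, y > 0 (so mu_x = mu_y = 0): y = lambda, x = lambda => x = y = lambda
x + y = 138 => 2*lambda = 138 => lambda = 69
x* = y* = 69 > 0, consistent with mu_x = mu_y = 0.
(Any feasible point with x = 0 or y = 0 has f = 0 > -4761, so the minimum is not on those boundaries.)
min(-xy) = -4761 (i.e. max xy = 4761)
Multipliers: lambda = 69, mu_x = 0, mu_y = 0
Complementary slackness: lambda*(x + y - 138) = 69*(69 + 69 - 138) = 0, mu_x*x = 0*69 = 0, mu_y*y = 0*69 = 0. Satisfied.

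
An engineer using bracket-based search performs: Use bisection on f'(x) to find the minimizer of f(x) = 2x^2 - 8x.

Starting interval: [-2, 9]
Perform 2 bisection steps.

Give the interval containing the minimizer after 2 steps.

Finding critical point of f(x) = 2x^2 - 8x using bisection on f'(x) = 4x + -8.
f'(x) = 0 when x = 2.
Starting interval: [-2, 9]
Step 1: mid = 7/2, f'(mid) = 6, new interval = [-2, 7/2]
Step 2: mid = 3/4, f'(mid) = -5, new interval = [3/4, 7/2]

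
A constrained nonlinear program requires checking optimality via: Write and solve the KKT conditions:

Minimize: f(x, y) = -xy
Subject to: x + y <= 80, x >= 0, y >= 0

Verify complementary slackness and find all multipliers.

Problem: min -xy s.t. x + y <= 80 (multiplier lambda), x >= 0 (mu_x), y >= 0 (mu_y)
KKT stationarity: -y + lambda - mu_x = 0, -x + lambda - mu_y = 0, with lambda, mu_x, mu_y >= 0
Complementary slackness: lambda*(x + y - 80) = 0, mu_x*x = 0, mu_y*y = 0
If lambda = 0: y = -mu_x <= 0 and x = -mu_y <= 0 force x = y = 0 with f = 0; but x = y = 40 is feasible with f = -1600 < 0, so this is not the minimum. Hence lambda > 0 and x + y = 80.
Try x > 0, y > 0 (so mu_x = mu_y = 0): y = lambda, x = lambda => x = y = lambda
x + y = 80 => 2*lambda = 80 => lambda = 40
x* = y* = 40 > 0, consistent with mu_x = mu_y = 0.
(Any feasible point with x = 0 or y = 0 has f = 0 > -1600, so the minimum is not on those boundaries.)
min(-xy) = -1600 (i.e. max xy = 1600)
Multipliers: lambda = 40, mu_x = 0, mu_y = 0
Complementary slackness: lambda*(x + y - 80) = 40*(40 + 40 - 80) = 0, mu_x*x = 0*40 = 0, mu_y*y = 0*40 = 0. Satisfied.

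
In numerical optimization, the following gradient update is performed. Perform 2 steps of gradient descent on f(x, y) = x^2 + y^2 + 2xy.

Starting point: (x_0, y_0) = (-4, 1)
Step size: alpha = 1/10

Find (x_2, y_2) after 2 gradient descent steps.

f(x,y) = x^2 + y^2 + 2xy
grad_x = 2x + 2y, grad_y = 2y + 2x
Step 1: grad = (-6, -6), (-17/5, 8/5)
Step 2: grad = (-18/5, -18/5), (-76/25, 49/25)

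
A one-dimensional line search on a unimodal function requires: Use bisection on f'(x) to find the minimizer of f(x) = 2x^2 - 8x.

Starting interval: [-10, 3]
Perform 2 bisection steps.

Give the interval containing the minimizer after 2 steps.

Finding critical point of f(x) = 2x^2 - 8x using bisection on f'(x) = 4x + -8.
f'(x) = 0 when x = 2.
Starting interval: [-10, 3]
Step 1: mid = -7/2, f'(mid) = -22, new interval = [-7/2, 3]
Step 2: mid = -1/4, f'(mid) = -9, new interval = [-1/4, 3]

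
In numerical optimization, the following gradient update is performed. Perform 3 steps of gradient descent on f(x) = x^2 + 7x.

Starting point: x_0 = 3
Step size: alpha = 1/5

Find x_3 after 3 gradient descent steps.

f(x) = x^2 + 7x, f'(x) = 2x + (7)
Step 1: f'(3) = 13, x_1 = 3 - 1/5 * 13 = 2/5
Step 2: f'(2/5) = 39/5, x_2 = 2/5 - 1/5 * 39/5 = -29/25
Step 3: f'(-29/25) = 117/25, x_3 = -29/25 - 1/5 * 117/25 = -262/125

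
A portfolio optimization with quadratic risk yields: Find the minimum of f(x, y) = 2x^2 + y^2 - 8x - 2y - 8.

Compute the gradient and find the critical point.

f(x,y) = 2x^2 + y^2 - 8x - 2y - 8
df/dx = 4x + (-8) = 0  =>  x = 2
df/dy = 2y + (-2) = 0  =>  y = 1
f(2, 1) = 2*(2)^2 + 1*(1)^2 + -8*(2) + -2*(1) + -8 = -17
Hessian is diagonal with entries 4, 2 > 0, so this is a minimum.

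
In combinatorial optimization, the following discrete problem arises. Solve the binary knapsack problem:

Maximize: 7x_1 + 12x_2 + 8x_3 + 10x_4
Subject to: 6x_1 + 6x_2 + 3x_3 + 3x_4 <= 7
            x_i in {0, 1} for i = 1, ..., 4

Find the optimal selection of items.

Items: item 1 (v=7, w=6), item 2 (v=12, w=6), item 3 (v=8, w=3), item 4 (v=10, w=3)
Capacity: 7
Checking all 16 subsets (w = total weight, v = total value):
  {}: w = 0, v = 0
  {1}: w = 6, v = 7
  {2}: w = 6, v = 12
  {3}: w = 3, v = 8
  {4}: w = 3, v = 10
  {1, 2}: w = 12 > 7, infeasible
  {1, 3}: w = 9 > 7, infeasible
  {1, 4}: w = 9 > 7, infeasible
  {2, 3}: w = 9 > 7, infeasible
  {2, 4}: w = 9 > 7, infeasible
  {3, 4}: w = 6, v = 18
  {1, 2, 3}: w = 15 > 7, infeasible
  {1, 2, 4}: w = 15 > 7, infeasible
  {1, 3, 4}: w = 12 > 7, infeasible
  {2, 3, 4}: w = 12 > 7, infeasible
  {1, 2, 3, 4}: w = 18 > 7, infeasible
Best feasible subset: items [3, 4]
Total weight: 6 <= 7, total value: 18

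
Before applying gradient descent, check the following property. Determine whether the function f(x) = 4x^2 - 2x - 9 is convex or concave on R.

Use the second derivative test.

f(x) = 4x^2 - 2x - 9
f'(x) = 8x - 2
f''(x) = 8
Since f''(x) = 8 > 0 for all x, f is convex on R.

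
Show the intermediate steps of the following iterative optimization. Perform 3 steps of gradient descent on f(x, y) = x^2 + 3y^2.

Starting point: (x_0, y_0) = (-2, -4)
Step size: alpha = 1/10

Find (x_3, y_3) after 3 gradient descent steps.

f(x,y) = x^2 + 3y^2
grad_x = 2x + 0y, grad_y = 6y + 0x
Step 1: grad = (-4, -24), (-8/5, -8/5)
Step 2: grad = (-16/5, -48/5), (-32/25, -16/25)
Step 3: grad = (-64/25, -96/25), (-128/125, -32/125)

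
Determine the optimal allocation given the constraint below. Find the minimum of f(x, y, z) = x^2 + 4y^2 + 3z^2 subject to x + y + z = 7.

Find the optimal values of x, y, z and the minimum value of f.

Using Lagrange multipliers on f = x^2 + 4y^2 + 3z^2 with constraint x + y + z = 7:
Conditions: 2*1*x = lambda, 2*4*y = lambda, 2*3*z = lambda
So x = lambda/2, y = lambda/8, z = lambda/6
Substituting into constraint: lambda * (19/24) = 7
lambda = 168/19
x = 84/19, y = 21/19, z = 28/19
Minimum value = 588/19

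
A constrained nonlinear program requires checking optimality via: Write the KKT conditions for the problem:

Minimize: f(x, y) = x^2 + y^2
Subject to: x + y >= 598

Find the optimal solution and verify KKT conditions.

KKT conditions for min x^2 + y^2 s.t. x + y >= 598:
Stationarity: 2x = mu, 2y = mu
So x = y = mu/2.
Complementary slackness: mu*(x + y - 598) = 0
Primal feasibility: x + y >= 598; dual feasibility: mu >= 0
If mu = 0 then x = y = 0, but 0 + 0 < 598 is infeasible, so the constraint is active.
Constraint active: x + y = 2*(mu/2) = 598 => mu = 598
x = y = 299, f = 178802
Verify: stationarity 2*299 = 598 = mu; primal 299 + 299 = 598 >= 598; dual mu = 598 >= 0; complementary slackness 598*(598 - 598) = 0. All KKT conditions hold.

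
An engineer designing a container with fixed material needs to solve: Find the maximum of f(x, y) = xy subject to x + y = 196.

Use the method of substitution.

Substitute y = 196 - x into f(x,y) = xy:
g(x) = x(196 - x) = 196x - x^2
g'(x) = 196 - 2x = 0  =>  x = 98
y = 196 - 98 = 98
Maximum value = 98 * 98 = 9604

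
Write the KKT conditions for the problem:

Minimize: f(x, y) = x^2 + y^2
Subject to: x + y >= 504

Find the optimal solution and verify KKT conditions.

KKT conditions for min x^2 + y^2 s.t. x + y >= 504:
Stationarity: 2x = mu, 2y = mu
So x = y = mu/2.
Complementary slackness: mu*(x + y - 504) = 0
Primal feasibility: x + y >= 504; dual feasibility: mu >= 0
If mu = 0 then x = y = 0, but 0 + 0 < 504 is infeasible, so the constraint is active.
Constraint active: x + y = 2*(mu/2) = 504 => mu = 504
x = y = 252, f = 127008
Verify: stationarity 2*252 = 504 = mu; primal 252 + 252 = 504 >= 504; dual mu = 504 >= 0; complementary slackness 504*(504 - 504) = 0. All KKT conditions hold.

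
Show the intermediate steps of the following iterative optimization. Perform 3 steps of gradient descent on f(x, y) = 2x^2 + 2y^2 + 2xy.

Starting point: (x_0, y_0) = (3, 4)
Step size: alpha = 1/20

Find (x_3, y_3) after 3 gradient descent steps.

f(x,y) = 2x^2 + 2y^2 + 2xy
grad_x = 4x + 2y, grad_y = 4y + 2x
Step 1: grad = (20, 22), (2, 29/10)
Step 2: grad = (69/5, 78/5), (131/100, 53/25)
Step 3: grad = (237/25, 111/10), (209/250, 313/200)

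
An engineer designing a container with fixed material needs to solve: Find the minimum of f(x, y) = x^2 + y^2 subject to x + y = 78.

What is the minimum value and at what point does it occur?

Substitute y = 78 - x into f(x,y) = x^2 + y^2:
g(x) = x^2 + (78 - x)^2 = 2x^2 - 156x + 6084
g'(x) = 4x - 156 = 0  =>  x = 39
y = 78 - 39 = 39
Minimum value = 39^2 + 39^2 = 3042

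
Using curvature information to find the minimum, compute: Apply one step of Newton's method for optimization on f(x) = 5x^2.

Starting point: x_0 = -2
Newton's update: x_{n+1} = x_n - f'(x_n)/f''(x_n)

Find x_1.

f(x) = 5x^2
f'(x) = 10x + (0), f''(x) = 10
Newton step: x_1 = x_0 - f'(x_0)/f''(x_0)
f'(-2) = -20
x_1 = -2 - -20/10 = 0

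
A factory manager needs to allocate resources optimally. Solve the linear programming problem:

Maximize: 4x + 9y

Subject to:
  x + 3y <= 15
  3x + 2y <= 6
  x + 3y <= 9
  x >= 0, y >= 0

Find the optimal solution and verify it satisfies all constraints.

Feasible vertices: (0, 0), (0, 3), (2, 0)
Objective 4x + 9y at each vertex:
  (0, 0): 0
  (0, 3): 27
  (2, 0): 8
Maximum is 27 at (0, 3).
Verify constraints at (x, y) = (0, 3):
  1*0 + 3*3 = 9 <= 15
  3*0 + 2*3 = 6 <= 6 (active)
  1*0 + 3*3 = 9 <= 9 (active)
  x = 0 >= 0, y = 3 >= 0. All constraints satisfied.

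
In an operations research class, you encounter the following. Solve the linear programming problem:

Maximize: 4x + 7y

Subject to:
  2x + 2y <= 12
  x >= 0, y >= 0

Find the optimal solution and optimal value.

The feasible region has vertices at [(0, 0), (6, 0), (0, 6)].
Checking objective 4x + 7y at each vertex:
  (0, 0): 4*0 + 7*0 = 0
  (6, 0): 4*6 + 7*0 = 24
  (0, 6): 4*0 + 7*6 = 42
Maximum is 42 at (0, 6).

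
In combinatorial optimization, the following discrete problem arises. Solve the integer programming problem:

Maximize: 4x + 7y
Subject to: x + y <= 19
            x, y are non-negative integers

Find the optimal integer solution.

Objective: 4x + 7y, constraint: x + y <= 19
Coefficient of y is 7 > coefficient of x is 4, so allocate the entire budget to y.
Optimal: x = 0, y = 19, value = 133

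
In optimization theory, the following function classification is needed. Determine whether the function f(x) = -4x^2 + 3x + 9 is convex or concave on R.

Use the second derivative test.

f(x) = -4x^2 + 3x + 9
f'(x) = -8x + 3
f''(x) = -8
Since f''(x) = -8 < 0 for all x, f is concave on R.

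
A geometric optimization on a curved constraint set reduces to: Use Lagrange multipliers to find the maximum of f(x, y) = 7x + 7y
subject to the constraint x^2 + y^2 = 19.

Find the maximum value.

Set up Lagrange conditions: grad f = lambda * grad g
  7 = 2*lambda*x
  7 = 2*lambda*y
From these: x/y = 7/7, so x = 7t, y = 7t for some t.
Substitute into constraint: (7t)^2 + (7t)^2 = 19
  t^2 * 98 = 19
  t = sqrt(19/98)
Maximum = 7*x + 7*y = (7^2 + 7^2)*t = 98 * sqrt(19/98) = sqrt(1862)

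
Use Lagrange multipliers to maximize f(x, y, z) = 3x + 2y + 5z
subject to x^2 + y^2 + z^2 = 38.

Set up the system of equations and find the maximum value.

Lagrange conditions: 3 = 2*lambda*x, 2 = 2*lambda*y, 5 = 2*lambda*z
So x:3 = y:2 = z:5, i.e. x = 3t, y = 2t, z = 5t
Constraint: t^2*(3^2 + 2^2 + 5^2) = 38
  t^2 * 38 = 38  =>  t = sqrt(1)
Maximum = 3*3t + 2*2t + 5*5t = 38*sqrt(1) = 38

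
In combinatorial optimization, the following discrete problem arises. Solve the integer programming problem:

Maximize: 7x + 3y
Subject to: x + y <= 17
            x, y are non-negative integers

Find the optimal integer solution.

Objective: 7x + 3y, constraint: x + y <= 17
Coefficient of x is 7 >= coefficient of y is 3, so allocate the entire budget to x.
Optimal: x = 17, y = 0, value = 119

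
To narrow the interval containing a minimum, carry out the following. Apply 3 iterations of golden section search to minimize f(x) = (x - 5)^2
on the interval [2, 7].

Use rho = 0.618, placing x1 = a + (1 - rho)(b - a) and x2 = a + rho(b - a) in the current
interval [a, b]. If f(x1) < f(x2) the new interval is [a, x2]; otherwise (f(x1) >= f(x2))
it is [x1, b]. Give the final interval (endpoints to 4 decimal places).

Golden section search for min of f(x) = (x - 5)^2 on [2, 7].
Each step: x1 = a + (1 - rho)(b - a), x2 = a + rho(b - a); if f(x1) < f(x2) keep [a, x2], otherwise keep [x1, b].
Step 1: [2.0000, 7.0000], x1=3.9100 (f=1.1881), x2=5.0900 (f=0.0081); f(x1) > f(x2) => keep [3.9100, 7.0000]
Step 2: [3.9100, 7.0000], x1=5.0904 (f=0.0082), x2=5.8196 (f=0.6718); f(x1) < f(x2) => keep [3.9100, 5.8196]
Step 3: [3.9100, 5.8196], x1=4.6395 (f=0.1300), x2=5.0901 (f=0.0081); f(x1) > f(x2) => keep [4.6395, 5.8196]
Final interval: [4.6395, 5.8196]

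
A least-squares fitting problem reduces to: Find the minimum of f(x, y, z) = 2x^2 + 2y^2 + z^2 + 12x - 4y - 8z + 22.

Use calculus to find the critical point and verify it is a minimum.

f(x,y,z) = 2x^2 + 2y^2 + z^2 + 12x - 4y - 8z + 22
df/dx = 4x + (12) = 0 => x = -3
df/dy = 4y + (-4) = 0 => y = 1
df/dz = 2z + (-8) = 0 => z = 4
f(-3,1,4) = 2*(-3)^2 + 2*(1)^2 + 1*(4)^2 + 12*(-3) + -4*(1) + -8*(4) + 22 = -14
Hessian is diagonal with entries 4, 4, 2 > 0, confirmed minimum.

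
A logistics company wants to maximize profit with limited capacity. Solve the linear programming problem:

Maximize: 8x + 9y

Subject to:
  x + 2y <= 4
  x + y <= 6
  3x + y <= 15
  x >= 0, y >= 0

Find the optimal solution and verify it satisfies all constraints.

Feasible vertices: (0, 0), (0, 2), (4, 0)
Objective 8x + 9y at each vertex:
  (0, 0): 0
  (0, 2): 18
  (4, 0): 32
Maximum is 32 at (4, 0).
Verify constraints at (x, y) = (4, 0):
  1*4 + 2*0 = 4 <= 4 (active)
  1*4 + 1*0 = 4 <= 6
  3*4 + 1*0 = 12 <= 15
  x = 4 >= 0, y = 0 >= 0. All constraints satisfied.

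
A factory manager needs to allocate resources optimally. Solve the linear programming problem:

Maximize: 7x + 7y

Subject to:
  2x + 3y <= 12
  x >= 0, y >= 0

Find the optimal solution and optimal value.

The feasible region has vertices at [(0, 0), (6, 0), (0, 4)].
Checking objective 7x + 7y at each vertex:
  (0, 0): 7*0 + 7*0 = 0
  (6, 0): 7*6 + 7*0 = 42
  (0, 4): 7*0 + 7*4 = 28
Maximum is 42 at (6, 0).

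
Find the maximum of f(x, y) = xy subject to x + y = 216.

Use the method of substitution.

Substitute y = 216 - x into f(x,y) = xy:
g(x) = x(216 - x) = 216x - x^2
g'(x) = 216 - 2x = 0  =>  x = 108
y = 216 - 108 = 108
Maximum value = 108 * 108 = 11664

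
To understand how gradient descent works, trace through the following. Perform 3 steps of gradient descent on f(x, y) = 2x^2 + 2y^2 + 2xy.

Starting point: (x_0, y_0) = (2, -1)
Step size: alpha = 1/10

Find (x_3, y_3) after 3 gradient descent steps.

f(x,y) = 2x^2 + 2y^2 + 2xy
grad_x = 4x + 2y, grad_y = 4y + 2x
Step 1: grad = (6, 0), (7/5, -1)
Step 2: grad = (18/5, -6/5), (26/25, -22/25)
Step 3: grad = (12/5, -36/25), (4/5, -92/125)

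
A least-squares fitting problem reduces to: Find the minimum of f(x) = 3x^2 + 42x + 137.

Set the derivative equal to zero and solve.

f(x) = 3x^2 + 42x + 137
f'(x) = 6x + (42) = 0
x = -42/6 = -7
f(-7) = -10
Since f''(x) = 6 > 0, this is a minimum.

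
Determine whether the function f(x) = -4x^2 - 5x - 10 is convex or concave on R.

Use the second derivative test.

f(x) = -4x^2 - 5x - 10
f'(x) = -8x - 5
f''(x) = -8
Since f''(x) = -8 < 0 for all x, f is concave on R.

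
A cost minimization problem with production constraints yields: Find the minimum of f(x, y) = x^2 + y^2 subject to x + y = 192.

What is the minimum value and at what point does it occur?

Substitute y = 192 - x into f(x,y) = x^2 + y^2:
g(x) = x^2 + (192 - x)^2 = 2x^2 - 384x + 36864
g'(x) = 4x - 384 = 0  =>  x = 96
y = 192 - 96 = 96
Minimum value = 96^2 + 96^2 = 18432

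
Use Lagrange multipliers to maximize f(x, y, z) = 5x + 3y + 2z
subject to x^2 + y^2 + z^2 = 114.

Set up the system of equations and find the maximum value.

Lagrange conditions: 5 = 2*lambda*x, 3 = 2*lambda*y, 2 = 2*lambda*z
So x:5 = y:3 = z:2, i.e. x = 5t, y = 3t, z = 2t
Constraint: t^2*(5^2 + 3^2 + 2^2) = 114
  t^2 * 38 = 114  =>  t = sqrt(3)
Maximum = 5*5t + 3*3t + 2*2t = 38*sqrt(3) = sqrt(4332)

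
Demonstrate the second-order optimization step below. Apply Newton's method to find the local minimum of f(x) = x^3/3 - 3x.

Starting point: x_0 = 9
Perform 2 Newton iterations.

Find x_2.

f(x) = x^3/3 - 3x
f'(x) = x^2 - 3, f''(x) = 2x
Newton update: x_{n+1} = x_n - (x_n^2 - 3)/(2*x_n)
Step 1: x_0 = 9, f'=78, f''=18, x_1 = 14/3
Step 2: x_1 = 14/3, f'=169/9, f''=28/3, x_2 = 223/84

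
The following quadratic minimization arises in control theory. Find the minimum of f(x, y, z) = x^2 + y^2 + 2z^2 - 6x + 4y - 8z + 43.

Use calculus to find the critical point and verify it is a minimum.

f(x,y,z) = x^2 + y^2 + 2z^2 - 6x + 4y - 8z + 43
df/dx = 2x + (-6) = 0 => x = 3
df/dy = 2y + (4) = 0 => y = -2
df/dz = 4z + (-8) = 0 => z = 2
f(3,-2,2) = 1*(3)^2 + 1*(-2)^2 + 2*(2)^2 + -6*(3) + 4*(-2) + -8*(2) + 43 = 22
Hessian is diagonal with entries 2, 2, 4 > 0, confirmed minimum.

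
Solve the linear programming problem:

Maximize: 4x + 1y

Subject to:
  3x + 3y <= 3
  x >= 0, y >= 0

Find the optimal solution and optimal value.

The feasible region has vertices at [(0, 0), (1, 0), (0, 1)].
Checking objective 4x + 1y at each vertex:
  (0, 0): 4*0 + 1*0 = 0
  (1, 0): 4*1 + 1*0 = 4
  (0, 1): 4*0 + 1*1 = 1
Maximum is 4 at (1, 0).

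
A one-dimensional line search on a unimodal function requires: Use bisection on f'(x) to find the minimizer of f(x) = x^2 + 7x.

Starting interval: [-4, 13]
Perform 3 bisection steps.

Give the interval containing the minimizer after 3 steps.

Finding critical point of f(x) = x^2 + 7x using bisection on f'(x) = 2x + 7.
f'(x) = 0 when x = -7/2.
Starting interval: [-4, 13]
Step 1: mid = 9/2, f'(mid) = 16, new interval = [-4, 9/2]
Step 2: mid = 1/4, f'(mid) = 15/2, new interval = [-4, 1/4]
Step 3: mid = -15/8, f'(mid) = 13/4, new interval = [-4, -15/8]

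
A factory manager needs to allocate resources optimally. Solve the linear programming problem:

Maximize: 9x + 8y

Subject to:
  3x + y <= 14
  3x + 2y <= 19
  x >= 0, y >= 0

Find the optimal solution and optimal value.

Feasible vertices: (0, 0), (0, 19/2), (3, 5), (14/3, 0)
Objective 9x + 8y at each:
  (0, 0): 0
  (0, 19/2): 76
  (3, 5): 67
  (14/3, 0): 42
Maximum is 76 at (0, 19/2).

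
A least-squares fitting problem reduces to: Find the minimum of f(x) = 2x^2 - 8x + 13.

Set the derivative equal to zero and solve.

f(x) = 2x^2 - 8x + 13
f'(x) = 4x + (-8) = 0
x = 8/4 = 2
f(2) = 5
Since f''(x) = 4 > 0, this is a minimum.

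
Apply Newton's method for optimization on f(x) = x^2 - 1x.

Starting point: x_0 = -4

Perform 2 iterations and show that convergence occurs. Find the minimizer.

f(x) = x^2 - 1x, f'(x) = 2x + (-1), f''(x) = 2
Step 1: f'(-4) = -9, x_1 = -4 - -9/2 = 1/2
Step 2: f'(1/2) = 0, x_2 = 1/2 (converged)
Newton's method converges in 1 step for quadratics.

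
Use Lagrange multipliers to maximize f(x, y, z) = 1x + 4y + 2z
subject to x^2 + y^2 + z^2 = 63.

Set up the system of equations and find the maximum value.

Lagrange conditions: 1 = 2*lambda*x, 4 = 2*lambda*y, 2 = 2*lambda*z
So x:1 = y:4 = z:2, i.e. x = 1t, y = 4t, z = 2t
Constraint: t^2*(1^2 + 4^2 + 2^2) = 63
  t^2 * 21 = 63  =>  t = sqrt(3)
Maximum = 1*1t + 4*4t + 2*2t = 21*sqrt(3) = sqrt(1323)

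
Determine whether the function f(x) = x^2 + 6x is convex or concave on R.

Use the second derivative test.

f(x) = x^2 + 6x
f'(x) = 2x + 6
f''(x) = 2
Since f''(x) = 2 > 0 for all x, f is convex on R.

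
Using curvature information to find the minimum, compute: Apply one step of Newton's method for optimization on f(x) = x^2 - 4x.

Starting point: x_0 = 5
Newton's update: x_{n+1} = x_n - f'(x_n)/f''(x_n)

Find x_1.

f(x) = x^2 - 4x
f'(x) = 2x + (-4), f''(x) = 2
Newton step: x_1 = x_0 - f'(x_0)/f''(x_0)
f'(5) = 6
x_1 = 5 - 6/2 = 2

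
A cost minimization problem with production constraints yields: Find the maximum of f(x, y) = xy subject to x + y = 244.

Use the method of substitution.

Substitute y = 244 - x into f(x,y) = xy:
g(x) = x(244 - x) = 244x - x^2
g'(x) = 244 - 2x = 0  =>  x = 122
y = 244 - 122 = 122
Maximum value = 122 * 122 = 14884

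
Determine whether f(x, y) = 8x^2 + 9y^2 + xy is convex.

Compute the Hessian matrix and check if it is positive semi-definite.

f(x,y) = 8x^2 + 9y^2 + xy
Hessian H = [[16, 1], [1, 18]]
trace(H) = 34, det(H) = 287
Eigenvalues: (34 +/- sqrt(8)) / 2 = 18.41, 15.59
Since both eigenvalues > 0, f is convex.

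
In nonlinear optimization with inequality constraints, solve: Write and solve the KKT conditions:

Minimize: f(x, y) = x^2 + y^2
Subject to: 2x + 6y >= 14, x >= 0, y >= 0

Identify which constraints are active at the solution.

KKT conditions for min x^2 + y^2 s.t. 2x + 6y >= 14, x >= 0, y >= 0:
Stationarity: 2x = mu*2 + mu_x, 2y = mu*6 + mu_y, with mu, mu_x, mu_y >= 0
Complementary slackness: mu*(2x + 6y - 14) = 0, mu_x*x = 0, mu_y*y = 0
(0, 0) is infeasible (2*0 + 6*0 < 14), so if mu = 0 stationarity would force x = mu_x/2 >= 0, y = mu_y/2 >= 0 with mu_x*x = mu_y*y = 0, i.e. x = y = 0: contradiction. Hence mu > 0 and 2x + 6y = 14 is active.
Try x > 0, y > 0 (so mu_x = mu_y = 0): x = 2*mu/2, y = 6*mu/2
Substitute: 2*(2*mu/2) + 6*(6*mu/2) = 14
  mu*40/2 = 14 => mu = 7/10
x* = 7/10 > 0, y* = 21/10 > 0, consistent with mu_x = mu_y = 0.
f is convex and the constraints are linear, so this KKT point is the global minimum.
f* = 49/10
Active constraints: 2x + 6y >= 14 (holds with equality, mu = 7/10 > 0); x >= 0 and y >= 0 are inactive (mu_x = mu_y = 0).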